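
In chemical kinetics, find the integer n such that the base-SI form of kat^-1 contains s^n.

1

kat = mol/s = s⁻¹·mol (catalytic activity).
So kat⁻¹ = s·mol⁻¹.
The exponent of s is 1.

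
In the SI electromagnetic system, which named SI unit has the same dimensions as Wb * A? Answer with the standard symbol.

Wb = V·s (flux: a volt is a weber per second),
    = kg·m²·s⁻²·A⁻¹.
Combining: Wb·A = (kg·m²·s⁻²·A⁻¹) · A = kg·m²·s⁻².
kg·m²·s⁻² is the base-SI form of the joule.

J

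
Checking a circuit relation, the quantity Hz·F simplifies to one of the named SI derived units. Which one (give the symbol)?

S

Hz = s⁻¹.
F = kg⁻¹·m⁻²·s⁴·A².
Combining: Hz·F = s⁻¹ · (kg⁻¹·m⁻²·s⁴·A²) = kg⁻¹·m⁻²·s³·A².
kg⁻¹·m⁻²·s³·A² is the base-SI form of the siemens.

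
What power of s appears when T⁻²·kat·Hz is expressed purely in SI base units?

T = Wb/m² (flux density = flux per area),
    = kg·s⁻²·A⁻¹.
So T⁻² = kg⁻²·s⁴·A².
kat = mol/s = s⁻¹·mol (catalytic activity).
Hz = 1/s = s⁻¹ (frequency is cycles per second).
Combining: T⁻²·kat·Hz = (kg⁻²·s⁴·A²) · (s⁻¹·mol) · s⁻¹ = kg⁻²·s²·A²·mol.
The exponent of s is 2.

2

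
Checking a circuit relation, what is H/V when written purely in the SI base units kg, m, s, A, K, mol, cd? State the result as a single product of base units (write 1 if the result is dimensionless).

V = W/A (potential = power per current),
    = kg·m²·s⁻³·A⁻¹.
So V⁻¹ = kg⁻¹·m⁻²·s³·A.
H = Wb/A (inductance = flux per current),
    = kg·m²·s⁻²·A⁻².
Combining: V⁻¹·H = (kg⁻¹·m⁻²·s³·A) · (kg·m²·s⁻²·A⁻²) = s·A⁻¹.

s·A⁻¹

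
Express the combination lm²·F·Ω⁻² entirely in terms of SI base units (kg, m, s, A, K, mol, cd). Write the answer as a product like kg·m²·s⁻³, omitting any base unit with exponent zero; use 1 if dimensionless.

lm = cd·sr = cd (luminous flux; sr is dimensionless).
So lm² = cd².
F = C/V (capacitance = charge per voltage),
    = A·s/(kg·m²·s⁻³·A⁻¹) (substituting C and V),
    = kg⁻¹·m⁻²·s⁴·A².
Ω = V/A (resistance = voltage per current),
    = kg·m²·s⁻³·A⁻².
So Ω⁻² = kg⁻²·m⁻⁴·s⁶·A⁴.
Combining: lm²·F·Ω⁻² = cd² · (kg⁻¹·m⁻²·s⁴·A²) · (kg⁻²·m⁻⁴·s⁶·A⁴) = kg⁻³·m⁻⁶·s¹⁰·A⁶·cd².

kg⁻³·m⁻⁶·s¹⁰·A⁶·cd²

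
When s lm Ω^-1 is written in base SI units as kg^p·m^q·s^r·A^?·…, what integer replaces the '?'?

lm = cd.
Ω = kg·m²·s⁻³·A⁻².
So Ω⁻¹ = kg⁻¹·m⁻²·s³·A².
Combining: s·lm·Ω⁻¹ = s · cd · (kg⁻¹·m⁻²·s³·A²) = kg⁻¹·m⁻²·s⁴·A²·cd.
The exponent of A is 2.

2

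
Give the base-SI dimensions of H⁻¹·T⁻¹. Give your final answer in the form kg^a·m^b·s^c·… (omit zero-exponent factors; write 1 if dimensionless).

kg⁻²·m⁻²·s⁴·A³

H = kg·m²·s⁻²·A⁻².
So H⁻¹ = kg⁻¹·m⁻²·s²·A².
T = kg·s⁻²·A⁻¹.
So T⁻¹ = kg⁻¹·s²·A.
Combining: H⁻¹·T⁻¹ = (kg⁻¹·m⁻²·s²·A²) · (kg⁻¹·s²·A) = kg⁻²·m⁻²·s⁴·A³.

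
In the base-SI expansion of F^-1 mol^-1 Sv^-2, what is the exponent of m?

-2

F = kg⁻¹·m⁻²·s⁴·A².
So F⁻¹ = kg·m²·s⁻⁴·A⁻².
Sv = m²·s⁻².
So Sv⁻² = m⁻⁴·s⁴.
Combining: F⁻¹·mol⁻¹·Sv⁻² = (kg·m²·s⁻⁴·A⁻²) · mol⁻¹ · (m⁻⁴·s⁴) = kg·m⁻²·A⁻²·mol⁻¹.
The exponent of m is -2.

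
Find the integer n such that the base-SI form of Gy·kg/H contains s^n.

0

H = Wb/A (inductance = flux per current),
    = kg·m²·s⁻²·A⁻².
So H⁻¹ = kg⁻¹·m⁻²·s²·A².
Gy = J/kg (absorbed dose = energy per mass),
    = m²·s⁻².
Combining: H⁻¹·Gy·kg = (kg⁻¹·m⁻²·s²·A²) · (m²·s⁻²) · kg = A².
The exponent of s is 0.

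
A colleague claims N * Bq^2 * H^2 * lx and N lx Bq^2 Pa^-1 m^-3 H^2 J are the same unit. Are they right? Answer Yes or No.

Left side:
  N = kg·m/s² = kg·m·s⁻² (force = mass × acceleration).
  Bq = 1/s = s⁻¹ (activity is decays per second).
  So Bq² = s⁻².
  H = Wb/A (inductance = flux per current),
      = kg·m²·s⁻²·A⁻².
  So H² = kg²·m⁴·s⁻⁴·A⁻⁴.
  lx = lm/m² (illuminance = luminous flux per area),
      = m⁻²·cd.
  Combining: N·Bq²·H²·lx = (kg·m·s⁻²) · s⁻² · (kg²·m⁴·s⁻⁴·A⁻⁴) · (m⁻²·cd) = kg³·m³·s⁻⁸·A⁻⁴·cd.
Right side:
  N = kg·m/s² = kg·m·s⁻² (force = mass × acceleration).
  lx = lm/m² (illuminance = luminous flux per area),
      = m⁻²·cd.
  Bq = 1/s = s⁻¹ (activity is decays per second).
  So Bq² = s⁻².
  Pa = N/m² (pressure = force per area),
      = kg·m⁻¹·s⁻².
  So Pa⁻¹ = kg⁻¹·m·s².
  H = Wb/A (inductance = flux per current),
      = kg·m²·s⁻²·A⁻².
  So H² = kg²·m⁴·s⁻⁴·A⁻⁴.
  J = N·m (work = force × distance),
      = kg·m²·s⁻².
  Combining: N·lx·Bq²·Pa⁻¹·m⁻³·H²·J = (kg·m·s⁻²) · (m⁻²·cd) · s⁻² · (kg⁻¹·m·s²) · m⁻³ · (kg²·m⁴·s⁻⁴·A⁻⁴) · (kg·m²·s⁻²) = kg³·m³·s⁻⁸·A⁻⁴·cd.
Both reduce to kg³·m³·s⁻⁸·A⁻⁴·cd.

Yes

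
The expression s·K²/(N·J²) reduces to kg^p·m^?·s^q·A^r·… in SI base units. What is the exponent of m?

-5

N = kg·m/s² = kg·m·s⁻² (force = mass × acceleration).
So N⁻¹ = kg⁻¹·m⁻¹·s².
J = N·m (work = force × distance),
    = kg·m²·s⁻².
So J⁻² = kg⁻²·m⁻⁴·s⁴.
Combining: N⁻¹·J⁻²·s·K² = (kg⁻¹·m⁻¹·s²) · (kg⁻²·m⁻⁴·s⁴) · s · K² = kg⁻³·m⁻⁵·s⁷·K².
The exponent of m is -5.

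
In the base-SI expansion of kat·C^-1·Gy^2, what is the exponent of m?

4

kat = mol/s = s⁻¹·mol (catalytic activity).
C = A·s = s·A (charge = current × time).
So C⁻¹ = s⁻¹·A⁻¹.
Gy = J/kg (absorbed dose = energy per mass),
    = m²·s⁻².
So Gy² = m⁴·s⁻⁴.
Combining: kat·C⁻¹·Gy² = (s⁻¹·mol) · (s⁻¹·A⁻¹) · (m⁴·s⁻⁴) = m⁴·s⁻⁶·A⁻¹·mol.
The exponent of m is 4.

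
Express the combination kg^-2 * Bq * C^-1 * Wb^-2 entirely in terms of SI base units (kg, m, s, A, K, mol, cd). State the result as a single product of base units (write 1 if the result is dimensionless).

Bq = 1/s = s⁻¹ (activity is decays per second).
C = A·s = s·A (charge = current × time).
So C⁻¹ = s⁻¹·A⁻¹.
Wb = V·s (flux: a volt is a weber per second),
    = kg·m²·s⁻²·A⁻¹.
So Wb⁻² = kg⁻²·m⁻⁴·s⁴·A².
Combining: kg⁻²·Bq·C⁻¹·Wb⁻² = kg⁻² · s⁻¹ · (s⁻¹·A⁻¹) · (kg⁻²·m⁻⁴·s⁴·A²) = kg⁻⁴·m⁻⁴·s²·A.

kg⁻⁴·m⁻⁴·s²·A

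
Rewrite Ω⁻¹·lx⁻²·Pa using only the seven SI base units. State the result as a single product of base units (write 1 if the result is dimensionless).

m·s·A²·cd⁻²

Ω = V/A (resistance = voltage per current),
    = kg·m²·s⁻³·A⁻².
So Ω⁻¹ = kg⁻¹·m⁻²·s³·A².
lx = lm/m² (illuminance = luminous flux per area),
    = m⁻²·cd.
So lx⁻² = m⁴·cd⁻².
Pa = N/m² (pressure = force per area),
    = kg·m⁻¹·s⁻².
Combining: Ω⁻¹·lx⁻²·Pa = (kg⁻¹·m⁻²·s³·A²) · (m⁴·cd⁻²) · (kg·m⁻¹·s⁻²) = m·s·A²·cd⁻².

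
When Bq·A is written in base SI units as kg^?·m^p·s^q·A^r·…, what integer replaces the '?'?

0

Bq = 1/s = s⁻¹ (activity is decays per second).
Combining: Bq·A = s⁻¹ · A = s⁻¹·A.
The exponent of kg is 0.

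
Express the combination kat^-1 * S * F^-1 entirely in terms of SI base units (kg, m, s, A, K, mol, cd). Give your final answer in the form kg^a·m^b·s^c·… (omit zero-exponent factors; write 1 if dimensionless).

mol⁻¹

kat = mol/s = s⁻¹·mol (catalytic activity).
So kat⁻¹ = s·mol⁻¹.
S = 1/Ω (conductance is reciprocal resistance),
    = kg⁻¹·m⁻²·s³·A².
F = C/V (capacitance = charge per voltage),
    = A·s/(kg·m²·s⁻³·A⁻¹) (substituting C and V),
    = kg⁻¹·m⁻²·s⁴·A².
So F⁻¹ = kg·m²·s⁻⁴·A⁻².
Combining: kat⁻¹·S·F⁻¹ = (s·mol⁻¹) · (kg⁻¹·m⁻²·s³·A²) · (kg·m²·s⁻⁴·A⁻²) = mol⁻¹.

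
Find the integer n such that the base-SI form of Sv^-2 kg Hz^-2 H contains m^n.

-2

Sv = m²·s⁻².
So Sv⁻² = m⁻⁴·s⁴.
Hz = s⁻¹.
So Hz⁻² = s².
H = kg·m²·s⁻²·A⁻².
Combining: Sv⁻²·kg·Hz⁻²·H = (m⁻⁴·s⁴) · kg · s² · (kg·m²·s⁻²·A⁻²) = kg²·m⁻²·s⁴·A⁻².
The exponent of m is -2.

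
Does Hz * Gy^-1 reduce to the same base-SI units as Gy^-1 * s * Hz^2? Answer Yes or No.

Left side:
  Hz = 1/s = s⁻¹ (frequency is cycles per second).
  Gy = J/kg (absorbed dose = energy per mass),
      = m²·s⁻².
  So Gy⁻¹ = m⁻²·s².
  Combining: Hz·Gy⁻¹ = s⁻¹ · (m⁻²·s²) = m⁻²·s.
Right side:
  Gy = J/kg (absorbed dose = energy per mass),
      = m²·s⁻².
  So Gy⁻¹ = m⁻²·s².
  Hz = 1/s = s⁻¹ (frequency is cycles per second).
  So Hz² = s⁻².
  Combining: Gy⁻¹·s·Hz² = (m⁻²·s²) · s · s⁻² = m⁻²·s.
Both reduce to m⁻²·s.

Yes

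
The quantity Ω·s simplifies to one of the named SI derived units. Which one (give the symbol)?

H

Ω = V/A (resistance = voltage per current),
    = kg·m²·s⁻³·A⁻².
Combining: Ω·s = (kg·m²·s⁻³·A⁻²) · s = kg·m²·s⁻²·A⁻².
kg·m²·s⁻²·A⁻² is the base-SI form of the henry.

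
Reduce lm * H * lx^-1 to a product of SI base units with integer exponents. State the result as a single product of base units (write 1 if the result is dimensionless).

kg·m⁴·s⁻²·A⁻²

lm = cd·sr = cd (luminous flux; sr is dimensionless).
H = Wb/A (inductance = flux per current),
    = kg·m²·s⁻²·A⁻².
lx = lm/m² (illuminance = luminous flux per area),
    = m⁻²·cd.
So lx⁻¹ = m²·cd⁻¹.
Combining: lm·H·lx⁻¹ = cd · (kg·m²·s⁻²·A⁻²) · (m²·cd⁻¹) = kg·m⁴·s⁻²·A⁻².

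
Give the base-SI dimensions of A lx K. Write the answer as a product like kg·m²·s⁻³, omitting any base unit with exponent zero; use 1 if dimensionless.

lx = lm/m² (illuminance = luminous flux per area),
    = m⁻²·cd.
Combining: A·lx·K = A · (m⁻²·cd) · K = m⁻²·A·K·cd.

m⁻²·A·K·cd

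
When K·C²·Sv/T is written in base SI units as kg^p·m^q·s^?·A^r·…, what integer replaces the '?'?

C = s·A.
So C² = s²·A².
T = kg·s⁻²·A⁻¹.
So T⁻¹ = kg⁻¹·s²·A.
Sv = m²·s⁻².
Combining: K·C²·T⁻¹·Sv = K · (s²·A²) · (kg⁻¹·s²·A) · (m²·s⁻²) = kg⁻¹·m²·s²·A³·K.
The exponent of s is 2.

2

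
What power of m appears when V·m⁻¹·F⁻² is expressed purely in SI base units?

5

V = W/A (potential = power per current),
    = kg·m²·s⁻³·A⁻¹.
F = C/V (capacitance = charge per voltage),
    = A·s/(kg·m²·s⁻³·A⁻¹) (substituting C and V),
    = kg⁻¹·m⁻²·s⁴·A².
So F⁻² = kg²·m⁴·s⁻⁸·A⁻⁴.
Combining: V·m⁻¹·F⁻² = (kg·m²·s⁻³·A⁻¹) · m⁻¹ · (kg²·m⁴·s⁻⁸·A⁻⁴) = kg³·m⁵·s⁻¹¹·A⁻⁵.
The exponent of m is 5.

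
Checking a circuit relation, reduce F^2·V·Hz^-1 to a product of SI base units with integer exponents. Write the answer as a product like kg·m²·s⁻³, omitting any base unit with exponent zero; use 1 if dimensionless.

kg⁻¹·m⁻²·s⁶·A³

F = C/V (capacitance = charge per voltage),
    = A·s/(kg·m²·s⁻³·A⁻¹) (substituting C and V),
    = kg⁻¹·m⁻²·s⁴·A².
So F² = kg⁻²·m⁻⁴·s⁸·A⁴.
V = W/A (potential = power per current),
    = kg·m²·s⁻³·A⁻¹.
Hz = 1/s = s⁻¹ (frequency is cycles per second).
So Hz⁻¹ = s.
Combining: F²·V·Hz⁻¹ = (kg⁻²·m⁻⁴·s⁸·A⁴) · (kg·m²·s⁻³·A⁻¹) · s = kg⁻¹·m⁻²·s⁶·A³.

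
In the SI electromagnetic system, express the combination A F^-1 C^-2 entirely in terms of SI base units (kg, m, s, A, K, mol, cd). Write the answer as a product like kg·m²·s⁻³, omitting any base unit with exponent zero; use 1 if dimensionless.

F = kg⁻¹·m⁻²·s⁴·A².
So F⁻¹ = kg·m²·s⁻⁴·A⁻².
C = s·A.
So C⁻² = s⁻²·A⁻².
Combining: A·F⁻¹·C⁻² = A · (kg·m²·s⁻⁴·A⁻²) · (s⁻²·A⁻²) = kg·m²·s⁻⁶·A⁻³.

kg·m²·s⁻⁶·A⁻³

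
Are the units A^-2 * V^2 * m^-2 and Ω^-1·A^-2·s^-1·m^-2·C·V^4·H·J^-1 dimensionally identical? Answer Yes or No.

Left side:
  V = W/A (potential = power per current),
      = kg·m²·s⁻³·A⁻¹.
  So V² = kg²·m⁴·s⁻⁶·A⁻².
  Combining: A⁻²·V²·m⁻² = A⁻² · (kg²·m⁴·s⁻⁶·A⁻²) · m⁻² = kg²·m²·s⁻⁶·A⁻⁴.
Right side:
  Ω = V/A (resistance = voltage per current),
      = kg·m²·s⁻³·A⁻².
  So Ω⁻¹ = kg⁻¹·m⁻²·s³·A².
  C = A·s = s·A (charge = current × time).
  V = W/A (potential = power per current),
      = kg·m²·s⁻³·A⁻¹.
  So V⁴ = kg⁴·m⁸·s⁻¹²·A⁻⁴.
  H = Wb/A (inductance = flux per current),
      = kg·m²·s⁻²·A⁻².
  J = N·m (work = force × distance),
      = kg·m²·s⁻².
  So J⁻¹ = kg⁻¹·m⁻²·s².
  Combining: Ω⁻¹·A⁻²·s⁻¹·m⁻²·C·V⁴·H·J⁻¹ = (kg⁻¹·m⁻²·s³·A²) · A⁻² · s⁻¹ · m⁻² · (s·A) · (kg⁴·m⁸·s⁻¹²·A⁻⁴) · (kg·m²·s⁻²·A⁻²) · (kg⁻¹·m⁻²·s²) = kg³·m⁴·s⁻⁹·A⁻⁵.
Left is kg²·m²·s⁻⁶·A⁻⁴; right is kg³·m⁴·s⁻⁹·A⁻⁵ — different.

No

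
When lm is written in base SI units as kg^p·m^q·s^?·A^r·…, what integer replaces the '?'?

lm = cd.
The exponent of s is 0.

0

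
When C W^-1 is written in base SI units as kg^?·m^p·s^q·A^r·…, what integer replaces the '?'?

C = A·s = s·A (charge = current × time).
W = J/s (power = energy per time),
    = kg·m²·s⁻³.
So W⁻¹ = kg⁻¹·m⁻²·s³.
Combining: C·W⁻¹ = (s·A) · (kg⁻¹·m⁻²·s³) = kg⁻¹·m⁻²·s⁴·A.
The exponent of kg is -1.

-1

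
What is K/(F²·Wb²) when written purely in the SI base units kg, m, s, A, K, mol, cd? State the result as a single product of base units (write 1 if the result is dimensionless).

F = kg⁻¹·m⁻²·s⁴·A².
So F⁻² = kg²·m⁴·s⁻⁸·A⁻⁴.
Wb = kg·m²·s⁻²·A⁻¹.
So Wb⁻² = kg⁻²·m⁻⁴·s⁴·A².
Combining: F⁻²·Wb⁻²·K = (kg²·m⁴·s⁻⁸·A⁻⁴) · (kg⁻²·m⁻⁴·s⁴·A²) · K = s⁻⁴·A⁻²·K.

s⁻⁴·A⁻²·K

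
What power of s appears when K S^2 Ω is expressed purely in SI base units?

3

S = kg⁻¹·m⁻²·s³·A².
So S² = kg⁻²·m⁻⁴·s⁶·A⁴.
Ω = kg·m²·s⁻³·A⁻².
Combining: K·S²·Ω = K · (kg⁻²·m⁻⁴·s⁶·A⁴) · (kg·m²·s⁻³·A⁻²) = kg⁻¹·m⁻²·s³·A²·K.
The exponent of s is 3.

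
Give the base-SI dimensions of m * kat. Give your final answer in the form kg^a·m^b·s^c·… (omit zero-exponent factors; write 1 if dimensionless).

m·s⁻¹·mol

kat = mol/s = s⁻¹·mol (catalytic activity).
Combining: m·kat = m · (s⁻¹·mol) = m·s⁻¹·mol.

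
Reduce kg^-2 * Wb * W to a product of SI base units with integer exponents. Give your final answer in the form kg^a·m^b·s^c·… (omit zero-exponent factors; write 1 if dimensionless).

Wb = kg·m²·s⁻²·A⁻¹.
W = kg·m²·s⁻³.
Combining: kg⁻²·Wb·W = kg⁻² · (kg·m²·s⁻²·A⁻¹) · (kg·m²·s⁻³) = m⁴·s⁻⁵·A⁻¹.

m⁴·s⁻⁵·A⁻¹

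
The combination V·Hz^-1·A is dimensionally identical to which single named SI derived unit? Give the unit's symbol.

J

V = kg·m²·s⁻³·A⁻¹.
Hz = s⁻¹.
So Hz⁻¹ = s.
Combining: V·Hz⁻¹·A = (kg·m²·s⁻³·A⁻¹) · s · A = kg·m²·s⁻².
kg·m²·s⁻² is the base-SI form of the joule.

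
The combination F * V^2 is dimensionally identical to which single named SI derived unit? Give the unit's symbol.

J

F = C/V (capacitance = charge per voltage),
    = A·s/(kg·m²·s⁻³·A⁻¹) (substituting C and V),
    = kg⁻¹·m⁻²·s⁴·A².
V = W/A (potential = power per current),
    = kg·m²·s⁻³·A⁻¹.
So V² = kg²·m⁴·s⁻⁶·A⁻².
Combining: F·V² = (kg⁻¹·m⁻²·s⁴·A²) · (kg²·m⁴·s⁻⁶·A⁻²) = kg·m²·s⁻².
kg·m²·s⁻² is the base-SI form of the joule.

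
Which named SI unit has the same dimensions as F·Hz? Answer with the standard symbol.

S

F = C/V (capacitance = charge per voltage),
    = A·s/(kg·m²·s⁻³·A⁻¹) (substituting C and V),
    = kg⁻¹·m⁻²·s⁴·A².
Hz = 1/s = s⁻¹ (frequency is cycles per second).
Combining: F·Hz = (kg⁻¹·m⁻²·s⁴·A²) · s⁻¹ = kg⁻¹·m⁻²·s³·A².
kg⁻¹·m⁻²·s³·A² is the base-SI form of the siemens.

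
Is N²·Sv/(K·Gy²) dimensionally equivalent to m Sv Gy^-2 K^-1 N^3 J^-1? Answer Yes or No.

Yes

Left side:
  N = kg·m·s⁻².
  So N² = kg²·m²·s⁻⁴.
  Gy = m²·s⁻².
  So Gy⁻² = m⁻⁴·s⁴.
  Sv = m²·s⁻².
  Combining: N²·K⁻¹·Gy⁻²·Sv = (kg²·m²·s⁻⁴) · K⁻¹ · (m⁻⁴·s⁴) · (m²·s⁻²) = kg²·s⁻²·K⁻¹.
Right side:
  Sv = m²·s⁻².
  Gy = m²·s⁻².
  So Gy⁻² = m⁻⁴·s⁴.
  N = kg·m·s⁻².
  So N³ = kg³·m³·s⁻⁶.
  J = kg·m²·s⁻².
  So J⁻¹ = kg⁻¹·m⁻²·s².
  Combining: m·Sv·Gy⁻²·K⁻¹·N³·J⁻¹ = m · (m²·s⁻²) · (m⁻⁴·s⁴) · K⁻¹ · (kg³·m³·s⁻⁶) · (kg⁻¹·m⁻²·s²) = kg²·s⁻²·K⁻¹.
Both reduce to kg²·s⁻²·K⁻¹.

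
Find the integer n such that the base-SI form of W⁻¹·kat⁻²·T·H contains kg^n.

1

W = J/s (power = energy per time),
    = kg·m²·s⁻³.
So W⁻¹ = kg⁻¹·m⁻²·s³.
kat = mol/s = s⁻¹·mol (catalytic activity).
So kat⁻² = s²·mol⁻².
T = Wb/m² (flux density = flux per area),
    = kg·s⁻²·A⁻¹.
H = Wb/A (inductance = flux per current),
    = kg·m²·s⁻²·A⁻².
Combining: W⁻¹·kat⁻²·T·H = (kg⁻¹·m⁻²·s³) · (s²·mol⁻²) · (kg·s⁻²·A⁻¹) · (kg·m²·s⁻²·A⁻²) = kg·s·A⁻³·mol⁻².
The exponent of kg is 1.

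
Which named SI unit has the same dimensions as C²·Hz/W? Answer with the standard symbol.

F

C = s·A.
So C² = s²·A².
W = kg·m²·s⁻³.
So W⁻¹ = kg⁻¹·m⁻²·s³.
Hz = s⁻¹.
Combining: C²·W⁻¹·Hz = (s²·A²) · (kg⁻¹·m⁻²·s³) · s⁻¹ = kg⁻¹·m⁻²·s⁴·A².
kg⁻¹·m⁻²·s⁴·A² is the base-SI form of the farad.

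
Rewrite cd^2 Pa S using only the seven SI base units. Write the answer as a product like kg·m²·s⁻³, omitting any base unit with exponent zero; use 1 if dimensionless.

m⁻³·s·A²·cd²

Pa = kg·m⁻¹·s⁻².
S = kg⁻¹·m⁻²·s³·A².
Combining: cd²·Pa·S = cd² · (kg·m⁻¹·s⁻²) · (kg⁻¹·m⁻²·s³·A²) = m⁻³·s·A²·cd².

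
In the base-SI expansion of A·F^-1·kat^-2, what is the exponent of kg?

F = C/V (capacitance = charge per voltage),
    = A·s/(kg·m²·s⁻³·A⁻¹) (substituting C and V),
    = kg⁻¹·m⁻²·s⁴·A².
So F⁻¹ = kg·m²·s⁻⁴·A⁻².
kat = mol/s = s⁻¹·mol (catalytic activity).
So kat⁻² = s²·mol⁻².
Combining: A·F⁻¹·kat⁻² = A · (kg·m²·s⁻⁴·A⁻²) · (s²·mol⁻²) = kg·m²·s⁻²·A⁻¹·mol⁻².
The exponent of kg is 1.

1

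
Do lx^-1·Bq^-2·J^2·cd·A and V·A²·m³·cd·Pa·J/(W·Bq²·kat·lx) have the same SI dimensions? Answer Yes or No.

Left side:
  lx = m⁻²·cd.
  So lx⁻¹ = m²·cd⁻¹.
  Bq = s⁻¹.
  So Bq⁻² = s².
  J = kg·m²·s⁻².
  So J² = kg²·m⁴·s⁻⁴.
  Combining: lx⁻¹·Bq⁻²·J²·cd·A = (m²·cd⁻¹) · s² · (kg²·m⁴·s⁻⁴) · cd · A = kg²·m⁶·s⁻²·A.
Right side:
  W = J/s (power = energy per time),
      = kg·m²·s⁻³.
  So W⁻¹ = kg⁻¹·m⁻²·s³.
  Bq = 1/s = s⁻¹ (activity is decays per second).
  So Bq⁻² = s².
  V = W/A (potential = power per current),
      = kg·m²·s⁻³·A⁻¹.
  kat = mol/s = s⁻¹·mol (catalytic activity).
  So kat⁻¹ = s·mol⁻¹.
  Pa = N/m² (pressure = force per area),
      = kg·m⁻¹·s⁻².
  lx = lm/m² (illuminance = luminous flux per area),
      = m⁻²·cd.
  So lx⁻¹ = m²·cd⁻¹.
  J = N·m (work = force × distance),
      = kg·m²·s⁻².
  Combining: W⁻¹·Bq⁻²·V·kat⁻¹·A²·m³·cd·Pa·lx⁻¹·J = (kg⁻¹·m⁻²·s³) · s² · (kg·m²·s⁻³·A⁻¹) · (s·mol⁻¹) · A² · m³ · cd · (kg·m⁻¹·s⁻²) · (m²·cd⁻¹) · (kg·m²·s⁻²) = kg²·m⁶·s⁻¹·A·mol⁻¹.
Left is kg²·m⁶·s⁻²·A; right is kg²·m⁶·s⁻¹·A·mol⁻¹ — different.

No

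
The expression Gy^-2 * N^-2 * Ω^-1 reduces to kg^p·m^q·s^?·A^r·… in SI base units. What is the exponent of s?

Gy = J/kg (absorbed dose = energy per mass),
    = m²·s⁻².
So Gy⁻² = m⁻⁴·s⁴.
N = kg·m/s² = kg·m·s⁻² (force = mass × acceleration).
So N⁻² = kg⁻²·m⁻²·s⁴.
Ω = V/A (resistance = voltage per current),
    = kg·m²·s⁻³·A⁻².
So Ω⁻¹ = kg⁻¹·m⁻²·s³·A².
Combining: Gy⁻²·N⁻²·Ω⁻¹ = (m⁻⁴·s⁴) · (kg⁻²·m⁻²·s⁴) · (kg⁻¹·m⁻²·s³·A²) = kg⁻³·m⁻⁸·s¹¹·A².
The exponent of s is 11.

11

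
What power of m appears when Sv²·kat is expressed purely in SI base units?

4

Sv = J/kg (equivalent dose = energy per mass),
    = m²·s⁻².
So Sv² = m⁴·s⁻⁴.
kat = mol/s = s⁻¹·mol (catalytic activity).
Combining: Sv²·kat = (m⁴·s⁻⁴) · (s⁻¹·mol) = m⁴·s⁻⁵·mol.
The exponent of m is 4.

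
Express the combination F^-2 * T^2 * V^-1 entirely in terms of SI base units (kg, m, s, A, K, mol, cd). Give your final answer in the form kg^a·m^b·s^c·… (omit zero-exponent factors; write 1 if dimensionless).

F = kg⁻¹·m⁻²·s⁴·A².
So F⁻² = kg²·m⁴·s⁻⁸·A⁻⁴.
T = kg·s⁻²·A⁻¹.
So T² = kg²·s⁻⁴·A⁻².
V = kg·m²·s⁻³·A⁻¹.
So V⁻¹ = kg⁻¹·m⁻²·s³·A.
Combining: F⁻²·T²·V⁻¹ = (kg²·m⁴·s⁻⁸·A⁻⁴) · (kg²·s⁻⁴·A⁻²) · (kg⁻¹·m⁻²·s³·A) = kg³·m²·s⁻⁹·A⁻⁵.

kg³·m²·s⁻⁹·A⁻⁵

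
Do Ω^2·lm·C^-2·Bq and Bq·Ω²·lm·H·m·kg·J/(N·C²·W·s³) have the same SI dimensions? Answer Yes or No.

No

Left side:
  Ω = kg·m²·s⁻³·A⁻².
  So Ω² = kg²·m⁴·s⁻⁶·A⁻⁴.
  lm = cd.
  C = s·A.
  So C⁻² = s⁻²·A⁻².
  Bq = s⁻¹.
  Combining: Ω²·lm·C⁻²·Bq = (kg²·m⁴·s⁻⁶·A⁻⁴) · cd · (s⁻²·A⁻²) · s⁻¹ = kg²·m⁴·s⁻⁹·A⁻⁶·cd.
Right side:
  Bq = 1/s = s⁻¹ (activity is decays per second).
  N = kg·m/s² = kg·m·s⁻² (force = mass × acceleration).
  So N⁻¹ = kg⁻¹·m⁻¹·s².
  Ω = V/A (resistance = voltage per current),
      = kg·m²·s⁻³·A⁻².
  So Ω² = kg²·m⁴·s⁻⁶·A⁻⁴.
  C = A·s = s·A (charge = current × time).
  So C⁻² = s⁻²·A⁻².
  lm = cd·sr = cd (luminous flux; sr is dimensionless).
  W = J/s (power = energy per time),
      = kg·m²·s⁻³.
  So W⁻¹ = kg⁻¹·m⁻²·s³.
  H = Wb/A (inductance = flux per current),
      = kg·m²·s⁻²·A⁻².
  J = N·m (work = force × distance),
      = kg·m²·s⁻².
  Combining: Bq·N⁻¹·Ω²·C⁻²·lm·W⁻¹·H·s⁻³·m·kg·J = s⁻¹ · (kg⁻¹·m⁻¹·s²) · (kg²·m⁴·s⁻⁶·A⁻⁴) · (s⁻²·A⁻²) · cd · (kg⁻¹·m⁻²·s³) · (kg·m²·s⁻²·A⁻²) · s⁻³ · m · kg · (kg·m²·s⁻²) = kg³·m⁶·s⁻¹¹·A⁻⁸·cd.
Left is kg²·m⁴·s⁻⁹·A⁻⁶·cd; right is kg³·m⁶·s⁻¹¹·A⁻⁸·cd — different.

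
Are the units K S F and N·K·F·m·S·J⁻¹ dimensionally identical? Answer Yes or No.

Left side:
  S = 1/Ω (conductance is reciprocal resistance),
      = kg⁻¹·m⁻²·s³·A².
  F = C/V (capacitance = charge per voltage),
      = A·s/(kg·m²·s⁻³·A⁻¹) (substituting C and V),
      = kg⁻¹·m⁻²·s⁴·A².
  Combining: K·S·F = K · (kg⁻¹·m⁻²·s³·A²) · (kg⁻¹·m⁻²·s⁴·A²) = kg⁻²·m⁻⁴·s⁷·A⁴·K.
Right side:
  N = kg·m·s⁻².
  F = kg⁻¹·m⁻²·s⁴·A².
  S = kg⁻¹·m⁻²·s³·A².
  J = kg·m²·s⁻².
  So J⁻¹ = kg⁻¹·m⁻²·s².
  Combining: N·K·F·m·S·J⁻¹ = (kg·m·s⁻²) · K · (kg⁻¹·m⁻²·s⁴·A²) · m · (kg⁻¹·m⁻²·s³·A²) · (kg⁻¹·m⁻²·s²) = kg⁻²·m⁻⁴·s⁷·A⁴·K.
Both reduce to kg⁻²·m⁻⁴·s⁷·A⁴·K.

Yes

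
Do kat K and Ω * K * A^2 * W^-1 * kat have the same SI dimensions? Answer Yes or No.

Yes

Left side:
  kat = s⁻¹·mol.
  Combining: kat·K = (s⁻¹·mol) · K = s⁻¹·K·mol.
Right side:
  Ω = V/A (resistance = voltage per current),
      = kg·m²·s⁻³·A⁻².
  W = J/s (power = energy per time),
      = kg·m²·s⁻³.
  So W⁻¹ = kg⁻¹·m⁻²·s³.
  kat = mol/s = s⁻¹·mol (catalytic activity).
  Combining: Ω·K·A²·W⁻¹·kat = (kg·m²·s⁻³·A⁻²) · K · A² · (kg⁻¹·m⁻²·s³) · (s⁻¹·mol) = s⁻¹·K·mol.
Both reduce to s⁻¹·K·mol.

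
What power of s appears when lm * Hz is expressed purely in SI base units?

-1

lm = cd·sr = cd (luminous flux; sr is dimensionless).
Hz = 1/s = s⁻¹ (frequency is cycles per second).
Combining: lm·Hz = cd · s⁻¹ = s⁻¹·cd.
The exponent of s is -1.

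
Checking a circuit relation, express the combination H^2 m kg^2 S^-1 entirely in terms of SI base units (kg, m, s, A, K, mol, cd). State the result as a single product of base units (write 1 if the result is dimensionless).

H = Wb/A (inductance = flux per current),
    = kg·m²·s⁻²·A⁻².
So H² = kg²·m⁴·s⁻⁴·A⁻⁴.
S = 1/Ω (conductance is reciprocal resistance),
    = kg⁻¹·m⁻²·s³·A².
So S⁻¹ = kg·m²·s⁻³·A⁻².
Combining: H²·m·kg²·S⁻¹ = (kg²·m⁴·s⁻⁴·A⁻⁴) · m · kg² · (kg·m²·s⁻³·A⁻²) = kg⁵·m⁷·s⁻⁷·A⁻⁶.

kg⁵·m⁷·s⁻⁷·A⁻⁶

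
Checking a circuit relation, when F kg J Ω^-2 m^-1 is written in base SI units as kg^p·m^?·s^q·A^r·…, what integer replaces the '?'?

F = C/V (capacitance = charge per voltage),
    = A·s/(kg·m²·s⁻³·A⁻¹) (substituting C and V),
    = kg⁻¹·m⁻²·s⁴·A².
J = N·m (work = force × distance),
    = kg·m²·s⁻².
Ω = V/A (resistance = voltage per current),
    = kg·m²·s⁻³·A⁻².
So Ω⁻² = kg⁻²·m⁻⁴·s⁶·A⁴.
Combining: F·kg·J·Ω⁻²·m⁻¹ = (kg⁻¹·m⁻²·s⁴·A²) · kg · (kg·m²·s⁻²) · (kg⁻²·m⁻⁴·s⁶·A⁴) · m⁻¹ = kg⁻¹·m⁻⁵·s⁸·A⁶.
The exponent of m is -5.

-5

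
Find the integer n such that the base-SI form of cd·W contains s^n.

-3

W = J/s (power = energy per time),
    = kg·m²·s⁻³.
Combining: cd·W = cd · (kg·m²·s⁻³) = kg·m²·s⁻³·cd.
The exponent of s is -3.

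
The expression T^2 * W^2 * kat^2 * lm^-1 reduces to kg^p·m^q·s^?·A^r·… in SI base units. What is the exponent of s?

T = kg·s⁻²·A⁻¹.
So T² = kg²·s⁻⁴·A⁻².
W = kg·m²·s⁻³.
So W² = kg²·m⁴·s⁻⁶.
kat = s⁻¹·mol.
So kat² = s⁻²·mol².
lm = cd.
So lm⁻¹ = cd⁻¹.
Combining: T²·W²·kat²·lm⁻¹ = (kg²·s⁻⁴·A⁻²) · (kg²·m⁴·s⁻⁶) · (s⁻²·mol²) · cd⁻¹ = kg⁴·m⁴·s⁻¹²·A⁻²·mol²·cd⁻¹.
The exponent of s is -12.

-12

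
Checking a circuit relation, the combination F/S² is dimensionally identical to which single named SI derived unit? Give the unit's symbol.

F = C/V (capacitance = charge per voltage),
    = A·s/(kg·m²·s⁻³·A⁻¹) (substituting C and V),
    = kg⁻¹·m⁻²·s⁴·A².
S = 1/Ω (conductance is reciprocal resistance),
    = kg⁻¹·m⁻²·s³·A².
So S⁻² = kg²·m⁴·s⁻⁶·A⁻⁴.
Combining: F·S⁻² = (kg⁻¹·m⁻²·s⁴·A²) · (kg²·m⁴·s⁻⁶·A⁻⁴) = kg·m²·s⁻²·A⁻².
kg·m²·s⁻²·A⁻² is the base-SI form of the henry.

H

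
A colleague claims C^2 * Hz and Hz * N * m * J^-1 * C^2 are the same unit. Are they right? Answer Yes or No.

Yes

Left side:
  C = A·s = s·A (charge = current × time).
  So C² = s²·A².
  Hz = 1/s = s⁻¹ (frequency is cycles per second).
  Combining: C²·Hz = (s²·A²) · s⁻¹ = s·A².
Right side:
  Hz = s⁻¹.
  N = kg·m·s⁻².
  J = kg·m²·s⁻².
  So J⁻¹ = kg⁻¹·m⁻²·s².
  C = s·A.
  So C² = s²·A².
  Combining: Hz·N·m·J⁻¹·C² = s⁻¹ · (kg·m·s⁻²) · m · (kg⁻¹·m⁻²·s²) · (s²·A²) = s·A².
Both reduce to s·A².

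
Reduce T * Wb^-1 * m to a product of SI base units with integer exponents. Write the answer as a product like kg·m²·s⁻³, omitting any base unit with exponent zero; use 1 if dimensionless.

m⁻¹

T = Wb/m² (flux density = flux per area),
    = kg·s⁻²·A⁻¹.
Wb = V·s (flux: a volt is a weber per second),
    = kg·m²·s⁻²·A⁻¹.
So Wb⁻¹ = kg⁻¹·m⁻²·s²·A.
Combining: T·Wb⁻¹·m = (kg·s⁻²·A⁻¹) · (kg⁻¹·m⁻²·s²·A) · m = m⁻¹.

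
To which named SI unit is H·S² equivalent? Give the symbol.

F

H = Wb/A (inductance = flux per current),
    = kg·m²·s⁻²·A⁻².
S = 1/Ω (conductance is reciprocal resistance),
    = kg⁻¹·m⁻²·s³·A².
So S² = kg⁻²·m⁻⁴·s⁶·A⁴.
Combining: H·S² = (kg·m²·s⁻²·A⁻²) · (kg⁻²·m⁻⁴·s⁶·A⁴) = kg⁻¹·m⁻²·s⁴·A².
kg⁻¹·m⁻²·s⁴·A² is the base-SI form of the farad.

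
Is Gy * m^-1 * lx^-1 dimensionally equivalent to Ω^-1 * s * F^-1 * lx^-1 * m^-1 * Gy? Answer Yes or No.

Left side:
  Gy = J/kg (absorbed dose = energy per mass),
      = m²·s⁻².
  lx = lm/m² (illuminance = luminous flux per area),
      = m⁻²·cd.
  So lx⁻¹ = m²·cd⁻¹.
  Combining: Gy·m⁻¹·lx⁻¹ = (m²·s⁻²) · m⁻¹ · (m²·cd⁻¹) = m³·s⁻²·cd⁻¹.
Right side:
  Ω = kg·m²·s⁻³·A⁻².
  So Ω⁻¹ = kg⁻¹·m⁻²·s³·A².
  F = kg⁻¹·m⁻²·s⁴·A².
  So F⁻¹ = kg·m²·s⁻⁴·A⁻².
  lx = m⁻²·cd.
  So lx⁻¹ = m²·cd⁻¹.
  Gy = m²·s⁻².
  Combining: Ω⁻¹·s·F⁻¹·lx⁻¹·m⁻¹·Gy = (kg⁻¹·m⁻²·s³·A²) · s · (kg·m²·s⁻⁴·A⁻²) · (m²·cd⁻¹) · m⁻¹ · (m²·s⁻²) = m³·s⁻²·cd⁻¹.
Both reduce to m³·s⁻²·cd⁻¹.

Yes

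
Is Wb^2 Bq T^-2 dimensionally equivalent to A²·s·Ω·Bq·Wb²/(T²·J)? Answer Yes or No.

Yes

Left side:
  Wb = V·s (flux: a volt is a weber per second),
      = kg·m²·s⁻²·A⁻¹.
  So Wb² = kg²·m⁴·s⁻⁴·A⁻².
  Bq = 1/s = s⁻¹ (activity is decays per second).
  T = Wb/m² (flux density = flux per area),
      = kg·s⁻²·A⁻¹.
  So T⁻² = kg⁻²·s⁴·A².
  Combining: Wb²·Bq·T⁻² = (kg²·m⁴·s⁻⁴·A⁻²) · s⁻¹ · (kg⁻²·s⁴·A²) = m⁴·s⁻¹.
Right side:
  T = Wb/m² (flux density = flux per area),
      = kg·s⁻²·A⁻¹.
  So T⁻² = kg⁻²·s⁴·A².
  J = N·m (work = force × distance),
      = kg·m²·s⁻².
  So J⁻¹ = kg⁻¹·m⁻²·s².
  Ω = V/A (resistance = voltage per current),
      = kg·m²·s⁻³·A⁻².
  Bq = 1/s = s⁻¹ (activity is decays per second).
  Wb = V·s (flux: a volt is a weber per second),
      = kg·m²·s⁻²·A⁻¹.
  So Wb² = kg²·m⁴·s⁻⁴·A⁻².
  Combining: A²·T⁻²·s·J⁻¹·Ω·Bq·Wb² = A² · (kg⁻²·s⁴·A²) · s · (kg⁻¹·m⁻²·s²) · (kg·m²·s⁻³·A⁻²) · s⁻¹ · (kg²·m⁴·s⁻⁴·A⁻²) = m⁴·s⁻¹.
Both reduce to m⁴·s⁻¹.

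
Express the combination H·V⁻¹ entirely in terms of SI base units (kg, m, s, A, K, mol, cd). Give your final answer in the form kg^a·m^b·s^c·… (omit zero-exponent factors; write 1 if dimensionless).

s·A⁻¹

H = Wb/A (inductance = flux per current),
    = kg·m²·s⁻²·A⁻².
V = W/A (potential = power per current),
    = kg·m²·s⁻³·A⁻¹.
So V⁻¹ = kg⁻¹·m⁻²·s³·A.
Combining: H·V⁻¹ = (kg·m²·s⁻²·A⁻²) · (kg⁻¹·m⁻²·s³·A) = s·A⁻¹.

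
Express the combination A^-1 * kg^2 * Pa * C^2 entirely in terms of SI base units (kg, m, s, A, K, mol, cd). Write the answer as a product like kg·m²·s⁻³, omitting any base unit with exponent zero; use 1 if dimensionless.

kg³·m⁻¹·A

Pa = N/m² (pressure = force per area),
    = kg·m⁻¹·s⁻².
C = A·s = s·A (charge = current × time).
So C² = s²·A².
Combining: A⁻¹·kg²·Pa·C² = A⁻¹ · kg² · (kg·m⁻¹·s⁻²) · (s²·A²) = kg³·m⁻¹·A.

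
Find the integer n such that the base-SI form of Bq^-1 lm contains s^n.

1

Bq = s⁻¹.
So Bq⁻¹ = s.
lm = cd.
Combining: Bq⁻¹·lm = s · cd = s·cd.
The exponent of s is 1.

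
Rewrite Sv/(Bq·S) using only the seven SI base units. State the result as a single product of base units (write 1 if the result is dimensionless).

Bq = s⁻¹.
So Bq⁻¹ = s.
S = kg⁻¹·m⁻²·s³·A².
So S⁻¹ = kg·m²·s⁻³·A⁻².
Sv = m²·s⁻².
Combining: Bq⁻¹·S⁻¹·Sv = s · (kg·m²·s⁻³·A⁻²) · (m²·s⁻²) = kg·m⁴·s⁻⁴·A⁻².

kg·m⁴·s⁻⁴·A⁻²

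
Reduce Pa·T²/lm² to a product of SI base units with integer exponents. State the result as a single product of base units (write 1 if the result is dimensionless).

kg³·m⁻¹·s⁻⁶·A⁻²·cd⁻²

lm = cd·sr = cd (luminous flux; sr is dimensionless).
So lm⁻² = cd⁻².
Pa = N/m² (pressure = force per area),
    = kg·m⁻¹·s⁻².
T = Wb/m² (flux density = flux per area),
    = kg·s⁻²·A⁻¹.
So T² = kg²·s⁻⁴·A⁻².
Combining: lm⁻²·Pa·T² = cd⁻² · (kg·m⁻¹·s⁻²) · (kg²·s⁻⁴·A⁻²) = kg³·m⁻¹·s⁻⁶·A⁻²·cd⁻².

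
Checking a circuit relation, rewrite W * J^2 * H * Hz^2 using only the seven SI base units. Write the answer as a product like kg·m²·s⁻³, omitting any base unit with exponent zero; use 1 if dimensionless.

kg⁴·m⁸·s⁻¹¹·A⁻²

W = J/s (power = energy per time),
    = kg·m²·s⁻³.
J = N·m (work = force × distance),
    = kg·m²·s⁻².
So J² = kg²·m⁴·s⁻⁴.
H = Wb/A (inductance = flux per current),
    = kg·m²·s⁻²·A⁻².
Hz = 1/s = s⁻¹ (frequency is cycles per second).
So Hz² = s⁻².
Combining: W·J²·H·Hz² = (kg·m²·s⁻³) · (kg²·m⁴·s⁻⁴) · (kg·m²·s⁻²·A⁻²) · s⁻² = kg⁴·m⁸·s⁻¹¹·A⁻².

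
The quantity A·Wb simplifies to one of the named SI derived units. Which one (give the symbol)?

Wb = kg·m²·s⁻²·A⁻¹.
Combining: A·Wb = A · (kg·m²·s⁻²·A⁻¹) = kg·m²·s⁻².
kg·m²·s⁻² is the base-SI form of the joule.

J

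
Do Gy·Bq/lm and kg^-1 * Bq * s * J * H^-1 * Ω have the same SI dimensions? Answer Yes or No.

Left side:
  lm = cd.
  So lm⁻¹ = cd⁻¹.
  Gy = m²·s⁻².
  Bq = s⁻¹.
  Combining: lm⁻¹·Gy·Bq = cd⁻¹ · (m²·s⁻²) · s⁻¹ = m²·s⁻³·cd⁻¹.
Right side:
  Bq = s⁻¹.
  J = kg·m²·s⁻².
  H = kg·m²·s⁻²·A⁻².
  So H⁻¹ = kg⁻¹·m⁻²·s²·A².
  Ω = kg·m²·s⁻³·A⁻².
  Combining: kg⁻¹·Bq·s·J·H⁻¹·Ω = kg⁻¹ · s⁻¹ · s · (kg·m²·s⁻²) · (kg⁻¹·m⁻²·s²·A²) · (kg·m²·s⁻³·A⁻²) = m²·s⁻³.
Left is m²·s⁻³·cd⁻¹; right is m²·s⁻³ — different.

No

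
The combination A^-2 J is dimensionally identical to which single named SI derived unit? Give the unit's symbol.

J = N·m (work = force × distance),
    = kg·m²·s⁻².
Combining: A⁻²·J = A⁻² · (kg·m²·s⁻²) = kg·m²·s⁻²·A⁻².
kg·m²·s⁻²·A⁻² is the base-SI form of the henry.

H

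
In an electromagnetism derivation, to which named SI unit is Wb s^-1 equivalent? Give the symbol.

Wb = kg·m²·s⁻²·A⁻¹.
Combining: Wb·s⁻¹ = (kg·m²·s⁻²·A⁻¹) · s⁻¹ = kg·m²·s⁻³·A⁻¹.
kg·m²·s⁻³·A⁻¹ is the base-SI form of the volt.

V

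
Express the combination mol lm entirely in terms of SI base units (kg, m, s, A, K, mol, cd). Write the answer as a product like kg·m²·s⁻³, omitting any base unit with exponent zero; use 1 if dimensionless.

mol·cd

lm = cd·sr = cd (luminous flux; sr is dimensionless).
Combining: mol·lm = mol · cd = mol·cd.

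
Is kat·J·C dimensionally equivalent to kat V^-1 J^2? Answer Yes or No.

Yes

Left side:
  kat = mol/s = s⁻¹·mol (catalytic activity).
  J = N·m (work = force × distance),
      = kg·m²·s⁻².
  C = A·s = s·A (charge = current × time).
  Combining: kat·J·C = (s⁻¹·mol) · (kg·m²·s⁻²) · (s·A) = kg·m²·s⁻²·A·mol.
Right side:
  kat = mol/s = s⁻¹·mol (catalytic activity).
  V = W/A (potential = power per current),
      = kg·m²·s⁻³·A⁻¹.
  So V⁻¹ = kg⁻¹·m⁻²·s³·A.
  J = N·m (work = force × distance),
      = kg·m²·s⁻².
  So J² = kg²·m⁴·s⁻⁴.
  Combining: kat·V⁻¹·J² = (s⁻¹·mol) · (kg⁻¹·m⁻²·s³·A) · (kg²·m⁴·s⁻⁴) = kg·m²·s⁻²·A·mol.
Both reduce to kg·m²·s⁻²·A·mol.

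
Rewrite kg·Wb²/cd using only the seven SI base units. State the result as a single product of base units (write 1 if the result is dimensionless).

kg³·m⁴·s⁻⁴·A⁻²·cd⁻¹

Wb = kg·m²·s⁻²·A⁻¹.
So Wb² = kg²·m⁴·s⁻⁴·A⁻².
Combining: kg·Wb²·cd⁻¹ = kg · (kg²·m⁴·s⁻⁴·A⁻²) · cd⁻¹ = kg³·m⁴·s⁻⁴·A⁻²·cd⁻¹.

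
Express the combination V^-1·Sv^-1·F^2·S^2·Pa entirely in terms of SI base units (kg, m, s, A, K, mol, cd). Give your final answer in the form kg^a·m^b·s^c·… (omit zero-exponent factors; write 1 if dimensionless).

V = W/A (potential = power per current),
    = kg·m²·s⁻³·A⁻¹.
So V⁻¹ = kg⁻¹·m⁻²·s³·A.
Sv = J/kg (equivalent dose = energy per mass),
    = m²·s⁻².
So Sv⁻¹ = m⁻²·s².
F = C/V (capacitance = charge per voltage),
    = A·s/(kg·m²·s⁻³·A⁻¹) (substituting C and V),
    = kg⁻¹·m⁻²·s⁴·A².
So F² = kg⁻²·m⁻⁴·s⁸·A⁴.
S = 1/Ω (conductance is reciprocal resistance),
    = kg⁻¹·m⁻²·s³·A².
So S² = kg⁻²·m⁻⁴·s⁶·A⁴.
Pa = N/m² (pressure = force per area),
    = kg·m⁻¹·s⁻².
Combining: V⁻¹·Sv⁻¹·F²·S²·Pa = (kg⁻¹·m⁻²·s³·A) · (m⁻²·s²) · (kg⁻²·m⁻⁴·s⁸·A⁴) · (kg⁻²·m⁻⁴·s⁶·A⁴) · (kg·m⁻¹·s⁻²) = kg⁻⁴·m⁻¹³·s¹⁷·A⁹.

kg⁻⁴·m⁻¹³·s¹⁷·A⁹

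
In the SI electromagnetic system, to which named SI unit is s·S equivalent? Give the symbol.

F

S = 1/Ω (conductance is reciprocal resistance),
    = kg⁻¹·m⁻²·s³·A².
Combining: s·S = s · (kg⁻¹·m⁻²·s³·A²) = kg⁻¹·m⁻²·s⁴·A².
kg⁻¹·m⁻²·s⁴·A² is the base-SI form of the farad.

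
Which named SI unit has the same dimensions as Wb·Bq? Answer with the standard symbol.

Wb = kg·m²·s⁻²·A⁻¹.
Bq = s⁻¹.
Combining: Wb·Bq = (kg·m²·s⁻²·A⁻¹) · s⁻¹ = kg·m²·s⁻³·A⁻¹.
kg·m²·s⁻³·A⁻¹ is the base-SI form of the volt.

V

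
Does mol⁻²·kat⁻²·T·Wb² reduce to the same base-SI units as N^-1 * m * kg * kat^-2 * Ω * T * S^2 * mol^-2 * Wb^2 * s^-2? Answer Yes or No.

Left side:
  kat = s⁻¹·mol.
  So kat⁻² = s²·mol⁻².
  T = kg·s⁻²·A⁻¹.
  Wb = kg·m²·s⁻²·A⁻¹.
  So Wb² = kg²·m⁴·s⁻⁴·A⁻².
  Combining: mol⁻²·kat⁻²·T·Wb² = mol⁻² · (s²·mol⁻²) · (kg·s⁻²·A⁻¹) · (kg²·m⁴·s⁻⁴·A⁻²) = kg³·m⁴·s⁻⁴·A⁻³·mol⁻⁴.
Right side:
  N = kg·m/s² = kg·m·s⁻² (force = mass × acceleration).
  So N⁻¹ = kg⁻¹·m⁻¹·s².
  kat = mol/s = s⁻¹·mol (catalytic activity).
  So kat⁻² = s²·mol⁻².
  Ω = V/A (resistance = voltage per current),
      = kg·m²·s⁻³·A⁻².
  T = Wb/m² (flux density = flux per area),
      = kg·s⁻²·A⁻¹.
  S = 1/Ω (conductance is reciprocal resistance),
      = kg⁻¹·m⁻²·s³·A².
  So S² = kg⁻²·m⁻⁴·s⁶·A⁴.
  Wb = V·s (flux: a volt is a weber per second),
      = kg·m²·s⁻²·A⁻¹.
  So Wb² = kg²·m⁴·s⁻⁴·A⁻².
  Combining: N⁻¹·m·kg·kat⁻²·Ω·T·S²·mol⁻²·Wb²·s⁻² = (kg⁻¹·m⁻¹·s²) · m · kg · (s²·mol⁻²) · (kg·m²·s⁻³·A⁻²) · (kg·s⁻²·A⁻¹) · (kg⁻²·m⁻⁴·s⁶·A⁴) · mol⁻² · (kg²·m⁴·s⁻⁴·A⁻²) · s⁻² = kg²·m²·s⁻¹·A⁻¹·mol⁻⁴.
Left is kg³·m⁴·s⁻⁴·A⁻³·mol⁻⁴; right is kg²·m²·s⁻¹·A⁻¹·mol⁻⁴ — different.

No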